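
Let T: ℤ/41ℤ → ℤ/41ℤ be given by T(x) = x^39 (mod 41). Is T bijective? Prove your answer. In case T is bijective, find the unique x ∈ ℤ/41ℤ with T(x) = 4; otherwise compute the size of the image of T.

Since 41 is prime, the nonzero elements of ℤ/41ℤ form a cyclic group of order 40.
As gcd(39, 40) = 1, raising to the 39th power is a bijection on this group: if s^39 ≡ t^39 then (st^{−1})^39 = 1, and the only element of order dividing gcd(39, 40) = 1 is 1, so s = t.
With T(0) = 0 this makes T injective on all of ℤ/41ℤ, hence bijective (finite equal-size domain and codomain). In particular T is bijective.
Since T is bijective, we find the preimage of 4. The inverse of x ↦ x^39 on (ℤ/41ℤ)^× is x ↦ x^39, because 39·39 = 1521 = 38·40 + 1 ≡ 1 (mod 40) and x^{40} = 1 for x ≠ 0 (Fermat). So T⁻¹(4) = 4^39 mod 41.
Repeated squaring mod 41: 4^1 ≡ 4, 4^2 ≡ 4² = 16, 4^4 ≡ 16² = 256 ≡ 10, 4^8 ≡ 10² = 100 ≡ 18, 4^16 ≡ 18² = 324 ≡ 37, 4^32 ≡ 37² = 1369 ≡ 16. Since 39 = 32 + 4 + 2 + 1, 4^39 ≡ 16·10·16·4: 16·10 = 160 ≡ 37, then 37·16 = 592 ≡ 18, then 18·4 = 72 ≡ 31. So 4^39 ≡ 31 (mod 41).
Hence T⁻¹(4) = 31.

31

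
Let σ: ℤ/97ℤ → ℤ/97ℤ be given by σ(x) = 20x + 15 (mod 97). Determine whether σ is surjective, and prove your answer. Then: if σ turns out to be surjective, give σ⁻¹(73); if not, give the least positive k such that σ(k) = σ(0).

32

By definition, σ is surjective if every y in the codomain equals σ(x) for some x in the domain.
Since gcd(20, 97) = 1, 20 is invertible modulo 97. Euclid's algorithm: 97 = 4·20 + 17, 20 = 1·17 + 3, 17 = 5·3 + 2, 3 = 1·2 + 1; back-substituting gives 1 = 34·20 − 7·97, so 20⁻¹ ≡ 34 (mod 97).
Then y ↦ 34(y − 15) is a two-sided inverse to σ, so every y ∈ ℤ/97ℤ has a preimage.
Thus σ is surjective.
Since σ is surjective, we find σ⁻¹(73): we need 20x ≡ 73 − 15 ≡ 58 (mod 97). Using 20⁻¹ = 34: x ≡ 34·58 = 1972 = 20·97 + 32, so x = 32.
Check: σ(32) = 20·32 + 15 = 655 = 6·97 + 73 ≡ 73 (mod 97).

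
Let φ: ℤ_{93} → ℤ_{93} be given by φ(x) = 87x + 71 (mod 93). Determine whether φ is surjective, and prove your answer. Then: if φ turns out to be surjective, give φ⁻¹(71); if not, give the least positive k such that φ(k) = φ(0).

31

Since gcd(87, 93) = 3, we have 87x ≡ 0 (mod 3) for all x, so φ(x) ≡ 2 (mod 3).
But 0 ≢ 2 (mod 3), so 0 ∈ ℤ_{93} has no preimage. Therefore φ is not surjective.
Since φ is not surjective, we find the least positive k with φ(k) = φ(0): this means 87k ≡ 0 (mod 93), i.e. 93 ∣ 87k. Since gcd(87, 93) = 3, dividing through by 3 this holds exactly when 31 ∣ 29k, and as gcd(29, 31) = 1, exactly when 31 ∣ k.
The smallest positive such k is 31.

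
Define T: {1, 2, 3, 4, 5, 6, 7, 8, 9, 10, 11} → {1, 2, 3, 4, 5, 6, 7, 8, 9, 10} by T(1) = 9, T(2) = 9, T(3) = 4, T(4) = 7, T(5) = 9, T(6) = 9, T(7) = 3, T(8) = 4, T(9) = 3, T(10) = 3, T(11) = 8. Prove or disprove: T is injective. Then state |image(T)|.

5

T(1) = 9 = T(2) with 1 ≠ 2, so T is not injective.
The image of T is {3, 4, 7, 8, 9}, which has 5 elements.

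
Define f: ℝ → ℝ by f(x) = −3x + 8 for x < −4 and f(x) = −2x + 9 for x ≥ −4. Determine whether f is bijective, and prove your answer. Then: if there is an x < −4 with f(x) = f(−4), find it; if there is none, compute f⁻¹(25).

Both pieces are strictly decreasing (slopes −3 and −2), so each is injective on its own interval.
The left piece maps (−∞, −4) onto (20, ∞); the right piece maps [−4, ∞) onto (−∞, 17].
The images leave a gap (20 has no preimage), so f is not surjective, hence not bijective.
Because the two images are disjoint, no x < −4 has f(x) = f(−4), so we compute f⁻¹(25): 25 lies in (20, ∞), so solve −3x + 8 = 25: x = (25 − 8)/(−3) = −17/3.

-17/3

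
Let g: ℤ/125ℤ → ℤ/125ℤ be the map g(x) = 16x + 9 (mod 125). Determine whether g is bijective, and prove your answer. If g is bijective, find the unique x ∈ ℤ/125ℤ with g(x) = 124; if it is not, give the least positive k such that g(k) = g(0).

Suppose g(x_1) = g(x_2) in ℤ/125ℤ. Then 16x_1 + 9 ≡ 16x_2 + 9 (mod 125), hence 16(x_1 − x_2) ≡ 0 (mod 125).
Since gcd(16, 125) = 1, 16 is invertible modulo 125, thus x_1 − x_2 ≡ 0 (mod 125), i.e. x_1 = x_2.
We now compute 16⁻¹ mod 125 explicitly. Euclid's algorithm: 125 = 7·16 + 13, 16 = 1·13 + 3, 13 = 4·3 + 1; back-substituting gives 1 = 86·16 − 11·125, so 16⁻¹ ≡ 86 (mod 125).
For any y ∈ ℤ/125ℤ, x = 86(y − 9) mod 125 satisfies g(x) = 16·86(y − 9) + 9 ≡ y (since 16·86 ≡ 1 mod 125). So every y has a preimage.
Therefore g is bijective.
Since g is bijective, we find g⁻¹(124): we need 16x ≡ 124 − 9 ≡ 115 (mod 125). Using 16⁻¹ = 86: x ≡ 86·115 = 9890 = 79·125 + 15, so x = 15.
Check: g(15) = 16·15 + 9 = 249 = 1·125 + 124 ≡ 124 (mod 125).

15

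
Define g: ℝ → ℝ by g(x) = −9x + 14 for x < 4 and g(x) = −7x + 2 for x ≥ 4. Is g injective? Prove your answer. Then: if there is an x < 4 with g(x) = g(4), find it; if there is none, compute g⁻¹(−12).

Both pieces are strictly decreasing (slopes −9 and −7), so each is injective on its own interval.
The left piece maps (−∞, 4) onto (−22, ∞); the right piece maps [4, ∞) onto (−∞, −26].
These images are disjoint, so no value is attained by both pieces. Therefore g is injective.
Because the two images are disjoint, no x < 4 has g(x) = g(4), so we compute g⁻¹(−12): −12 lies in (−22, ∞), so solve −9x + 14 = −12: x = (−12 − 14)/(−9) = 26/9.

26/9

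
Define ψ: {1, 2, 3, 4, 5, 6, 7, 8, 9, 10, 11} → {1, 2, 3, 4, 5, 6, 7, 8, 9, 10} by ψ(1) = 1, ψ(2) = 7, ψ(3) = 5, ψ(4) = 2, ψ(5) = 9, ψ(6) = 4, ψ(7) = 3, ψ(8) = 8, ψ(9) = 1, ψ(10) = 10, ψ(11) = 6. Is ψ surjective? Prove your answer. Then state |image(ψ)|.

Every element of the codomain has a preimage: 1 = ψ(1), 2 = ψ(4), 3 = ψ(7), 4 = ψ(6), 5 = ψ(3), 6 = ψ(11), 7 = ψ(2), 8 = ψ(8), 9 = ψ(5), 10 = ψ(10).
Hence ψ is surjective.
The image of ψ is {1, 2, 3, 4, 5, 6, 7, 8, 9, 10}, which has 10 elements.

10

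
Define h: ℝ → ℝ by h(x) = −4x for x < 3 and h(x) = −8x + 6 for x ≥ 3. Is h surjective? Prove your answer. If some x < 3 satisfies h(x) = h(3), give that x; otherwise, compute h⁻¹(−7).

Both pieces are strictly decreasing (slopes −4 and −8), so each is injective on its own interval.
The left piece maps (−∞, 3) onto (−12, ∞); the right piece maps [3, ∞) onto (−∞, −18].
The union (−12, ∞) ∪ (−∞, −18] omits the interval between −12 and −18; in particular −12 has no preimage. So h is not surjective.
Because the two images are disjoint, no x < 3 has h(x) = h(3), so we compute h⁻¹(−7): −7 lies in (−12, ∞), so solve −4x = −7: x = (−7 − 0)/(−4) = 7/4.

7/4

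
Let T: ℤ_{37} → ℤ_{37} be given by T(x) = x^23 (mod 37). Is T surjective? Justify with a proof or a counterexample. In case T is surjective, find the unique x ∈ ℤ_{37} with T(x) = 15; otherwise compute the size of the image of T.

Since 37 is prime, the nonzero elements of ℤ_{37} form a cyclic group of order 36.
As gcd(23, 36) = 1, raising to the 23rd power is a bijection on this group: if u^23 ≡ v^23 then (uv^{−1})^23 = 1, and the only element of order dividing gcd(23, 36) = 1 is 1, so u = v.
With T(0) = 0 this makes T injective on all of ℤ_{37}, hence bijective (finite equal-size domain and codomain). In particular T is surjective.
Since T is surjective, we find the preimage of 15. The inverse of x ↦ x^23 on (ℤ_{37})^× is x ↦ x^11, because 23·11 = 253 = 7·36 + 1 ≡ 1 (mod 36) and x^{36} = 1 for x ≠ 0 (Fermat). So T⁻¹(15) = 15^11 mod 37.
Repeated squaring mod 37: 15^1 ≡ 15, 15^2 ≡ 15² = 225 ≡ 3, 15^4 ≡ 3² = 9, 15^8 ≡ 9² = 81 ≡ 7. Since 11 = 8 + 2 + 1, 15^11 ≡ 7·3·15: 7·3 = 21, then 21·15 = 315 ≡ 19. So 15^11 ≡ 19 (mod 37).
Hence T⁻¹(15) = 19.

19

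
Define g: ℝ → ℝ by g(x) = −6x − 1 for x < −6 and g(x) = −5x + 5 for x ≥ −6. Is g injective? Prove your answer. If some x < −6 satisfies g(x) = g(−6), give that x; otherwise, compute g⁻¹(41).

Both pieces are strictly decreasing (slopes −6 and −5), so each is injective on its own interval.
The left piece maps (−∞, −6) onto (35, ∞); the right piece maps [−6, ∞) onto (−∞, 35].
These images are disjoint, so no value is attained by both pieces. Therefore g is injective.
Because the two images are disjoint, no x < −6 has g(x) = g(−6), so we compute g⁻¹(41): 41 lies in (35, ∞), so solve −6x − 1 = 41: x = (41 + 1)/(−6) = −7.

-7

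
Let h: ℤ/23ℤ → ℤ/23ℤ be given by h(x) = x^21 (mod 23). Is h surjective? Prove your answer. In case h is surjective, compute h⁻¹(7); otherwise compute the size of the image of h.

Since 23 is prime, the nonzero elements of ℤ/23ℤ form a cyclic group of order 22.
As gcd(21, 22) = 1, raising to the 21st power is a bijection on this group: if s^21 ≡ t^21 then (st^{−1})^21 = 1, and the only element of order dividing gcd(21, 22) = 1 is 1, so s = t.
With h(0) = 0 this makes h injective on all of ℤ/23ℤ, hence bijective (finite equal-size domain and codomain). In particular h is surjective.
Since h is surjective, we find the preimage of 7. The inverse of x ↦ x^21 on (ℤ/23ℤ)^× is x ↦ x^21, because 21·21 = 441 = 20·22 + 1 ≡ 1 (mod 22) and x^{22} = 1 for x ≠ 0 (Fermat). So h⁻¹(7) = 7^21 mod 23.
Repeated squaring mod 23: 7^1 ≡ 7, 7^2 ≡ 7² = 49 ≡ 3, 7^4 ≡ 3² = 9, 7^8 ≡ 9² = 81 ≡ 12, 7^16 ≡ 12² = 144 ≡ 6. Since 21 = 16 + 4 + 1, 7^21 ≡ 6·9·7: 6·9 = 54 ≡ 8, then 8·7 = 56 ≡ 10. So 7^21 ≡ 10 (mod 23).
Hence h⁻¹(7) = 10.

10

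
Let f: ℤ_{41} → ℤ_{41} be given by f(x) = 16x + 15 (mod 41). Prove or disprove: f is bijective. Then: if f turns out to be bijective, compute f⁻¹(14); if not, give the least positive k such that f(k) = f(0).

By definition, injectivity means: for all a, b in the domain, f(a) = f(b) implies a = b.
Suppose f(a) = f(b) in ℤ_{41}. Then 16a + 15 ≡ 16b + 15 (mod 41), therefore 16(a − b) ≡ 0 (mod 41).
Since gcd(16, 41) = 1, 16 is invertible modulo 41, therefore a − b ≡ 0 (mod 41), i.e. a = b.
We now compute 16⁻¹ mod 41 explicitly. Euclid's algorithm: 41 = 2·16 + 9, 16 = 1·9 + 7, 9 = 1·7 + 2, 7 = 3·2 + 1; back-substituting gives 1 = 18·16 − 7·41, so 16⁻¹ ≡ 18 (mod 41).
Then y ↦ 18(y − 15) is a two-sided inverse to f, so every y ∈ ℤ_{41} has a preimage.
Thus f is bijective.
Since f is bijective, we find f⁻¹(14): we need 16x ≡ 14 − 15 ≡ 40 (mod 41). Using 16⁻¹ = 18: x ≡ 18·40 = 720 = 17·41 + 23, so x = 23.
Check: f(23) = 16·23 + 15 = 383 = 9·41 + 14 ≡ 14 (mod 41).

23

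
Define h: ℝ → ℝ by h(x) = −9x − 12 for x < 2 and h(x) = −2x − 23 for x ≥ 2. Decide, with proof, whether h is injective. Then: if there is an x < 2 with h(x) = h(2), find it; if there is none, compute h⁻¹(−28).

Both pieces are strictly decreasing (slopes −9 and −2), so each is injective on its own interval.
The left piece maps (−∞, 2) onto (−30, ∞); the right piece maps [2, ∞) onto (−∞, −27].
These images overlap. In particular h(2) = −27 (right piece), and solving −9x − 12 = −27 on the left piece gives x = 5/3 < 2.
So h(5/3) = h(2) with 5/3 ≠ 2, and h is not injective. This x = 5/3 is the requested value below 2.

5/3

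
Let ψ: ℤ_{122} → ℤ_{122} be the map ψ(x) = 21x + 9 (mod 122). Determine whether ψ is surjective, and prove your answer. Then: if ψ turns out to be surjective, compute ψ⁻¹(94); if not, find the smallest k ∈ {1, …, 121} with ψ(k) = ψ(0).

97

Since gcd(21, 122) = 1, 21 is invertible modulo 122. Euclid's algorithm: 122 = 5·21 + 17, 21 = 1·17 + 4, 17 = 4·4 + 1; back-substituting gives 1 = 93·21 − 16·122, so 21⁻¹ ≡ 93 (mod 122).
Then y ↦ 93(y − 9) is a two-sided inverse to ψ, so every y ∈ ℤ_{122} has a preimage.
Therefore ψ is surjective.
Since ψ is surjective, we find ψ⁻¹(94): we need 21x ≡ 94 − 9 ≡ 85 (mod 122). Using 21⁻¹ = 93: x ≡ 93·85 = 7905 = 64·122 + 97, so x = 97.
Check: ψ(97) = 21·97 + 9 = 2046 = 16·122 + 94 ≡ 94 (mod 122).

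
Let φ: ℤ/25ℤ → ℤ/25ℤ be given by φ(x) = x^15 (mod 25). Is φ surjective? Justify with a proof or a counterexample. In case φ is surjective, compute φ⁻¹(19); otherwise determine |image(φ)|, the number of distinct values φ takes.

5

φ(0) = 0^15 = 0.
φ(5): Repeated squaring mod 25: 5^1 ≡ 5, 5^2 ≡ 5² = 25 ≡ 0, 5^4 ≡ 0² = 0, 5^8 ≡ 0² = 0. Since 15 = 8 + 4 + 2 + 1, 5^15 ≡ 0·0·0·5: 0·0 = 0, then 0·0 = 0, then 0·5 = 0. So 5^15 ≡ 0 (mod 25).
So φ(0) = φ(5) = 0 while 0 ≠ 5, therefore φ is not injective.
A non-injective map from the 25-element set ℤ/25ℤ to itself takes at most 24 distinct values, so it cannot be surjective. Thus φ is not surjective.
Since φ is not surjective, we determine |image(φ)|. Computing x^15 mod 25 for each x (by repeated squaring, reducing mod 25 at every step), the values φ(0), φ(1), …, φ(24) are: 0, 1, 18, 7, 24, 0, 1, 18, 7, 24, 0, 1, 18, 7, 24, 0, 1, 18, 7, 24, 0, 1, 18, 7, 24.
The distinct values are {0, 1, 7, 18, 24}; there are 5 of them.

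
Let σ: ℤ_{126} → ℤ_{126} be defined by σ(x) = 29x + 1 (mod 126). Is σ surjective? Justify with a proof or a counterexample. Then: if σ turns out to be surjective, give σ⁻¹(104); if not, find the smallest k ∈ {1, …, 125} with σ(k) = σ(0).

47

Recall: σ is surjective if every y in the codomain equals σ(x) for some x in the domain.
Since gcd(29, 126) = 1, 29 is invertible modulo 126. Euclid's algorithm: 126 = 4·29 + 10, 29 = 2·10 + 9, 10 = 1·9 + 1; back-substituting gives 1 = 113·29 − 26·126, so 29⁻¹ ≡ 113 (mod 126).
For any y ∈ ℤ_{126}, x = 113(y − 1) mod 126 satisfies σ(x) = 29·113(y − 1) + 1 ≡ y (since 29·113 ≡ 1 mod 126). So every y has a preimage.
Thus σ is surjective.
Since σ is surjective, we compute σ⁻¹(104): solve 29x + 1 ≡ 104 (mod 126), i.e. 29x ≡ 103 (mod 126).
Multiplying by 29⁻¹ = 113 gives x ≡ 113·103 = 11639 = 92·126 + 47 ≡ 47 (mod 126).
Check: σ(47) = 29·47 + 1 = 1364 = 10·126 + 104 ≡ 104 (mod 126).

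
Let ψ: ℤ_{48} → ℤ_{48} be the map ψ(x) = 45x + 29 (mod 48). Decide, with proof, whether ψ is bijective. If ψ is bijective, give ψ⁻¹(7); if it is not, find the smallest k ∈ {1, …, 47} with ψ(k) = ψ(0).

By definition, ψ is injective when ψ(u) = ψ(v) forces u = v.
We have gcd(45, 48) = 3 > 1. Taking u = 0 and v = 16: ψ(0) = 29 and ψ(16) = 45·16 + 29 = 749 ≡ 29 (mod 48).
So ψ(0) = ψ(16) while 0 ≠ 16, so ψ is not injective, hence not bijective.
Since ψ is not bijective, we find the least positive k with ψ(k) = ψ(0): this means 45k ≡ 0 (mod 48), i.e. 48 ∣ 45k. Since gcd(45, 48) = 3, dividing through by 3 this holds exactly when 16 ∣ 15k, and as gcd(15, 16) = 1, exactly when 16 ∣ k.
The smallest positive such k is 16.

16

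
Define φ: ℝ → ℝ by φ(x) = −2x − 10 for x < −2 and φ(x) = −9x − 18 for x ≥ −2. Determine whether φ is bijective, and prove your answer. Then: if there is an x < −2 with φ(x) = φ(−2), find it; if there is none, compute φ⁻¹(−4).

Both pieces are strictly decreasing (slopes −2 and −9), so each is injective on its own interval.
The left piece maps (−∞, −2) onto (−6, ∞); the right piece maps [−2, ∞) onto (−∞, 0].
These images overlap. In particular φ(−2) = 0 (right piece), and solving −2x − 10 = 0 on the left piece gives x = −5 < −2.
So φ(−5) = φ(−2) with −5 ≠ −2, and φ is not injective, hence not bijective. This x = −5 is the requested value below −2.

-5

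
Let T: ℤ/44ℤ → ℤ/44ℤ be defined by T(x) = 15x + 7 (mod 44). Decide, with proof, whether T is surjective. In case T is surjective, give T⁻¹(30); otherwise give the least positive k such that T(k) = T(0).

25

Since gcd(15, 44) = 1, 15 is invertible modulo 44. Euclid's algorithm: 44 = 2·15 + 14, 15 = 1·14 + 1; back-substituting gives 1 = 3·15 − 1·44, so 15⁻¹ ≡ 3 (mod 44).
For any y ∈ ℤ/44ℤ, x = 3(y − 7) mod 44 satisfies T(x) = 15·3(y − 7) + 7 ≡ y (since 15·3 ≡ 1 mod 44). So every y has a preimage.
So T is surjective.
Since T is surjective, we find T⁻¹(30): we need 15x ≡ 30 − 7 ≡ 23 (mod 44). Using 15⁻¹ = 3: x ≡ 3·23 = 69 = 1·44 + 25, so x = 25.
Check: T(25) = 15·25 + 7 = 382 = 8·44 + 30 ≡ 30 (mod 44).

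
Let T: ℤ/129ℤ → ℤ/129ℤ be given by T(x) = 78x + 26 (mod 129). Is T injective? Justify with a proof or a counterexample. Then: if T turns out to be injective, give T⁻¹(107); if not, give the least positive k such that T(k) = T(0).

43

We have gcd(78, 129) = 3 > 1. Taking u = 0 and v = 43: T(0) = 26 and T(43) = 78·43 + 26 = 3380 ≡ 26 (mod 129).
So T(0) = T(43) while 0 ≠ 43, thus T is not injective.
Since T is not injective, we find the least positive k with T(k) = T(0): this means 78k ≡ 0 (mod 129), i.e. 129 ∣ 78k. Since gcd(78, 129) = 3, dividing through by 3 this holds exactly when 43 ∣ 26k, and as gcd(26, 43) = 1, exactly when 43 ∣ k.
The smallest positive such k is 43.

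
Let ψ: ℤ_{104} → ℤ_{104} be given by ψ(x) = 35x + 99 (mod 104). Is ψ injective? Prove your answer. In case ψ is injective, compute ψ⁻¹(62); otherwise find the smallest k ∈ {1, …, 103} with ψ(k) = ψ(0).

Recall: ψ is injective when ψ(u) = ψ(v) forces u = v.
If ψ(u) = ψ(v), then 35u ≡ 35v (mod 104). Because gcd(35, 104) = 1, we may cancel 35 to get u ≡ v (mod 104).
So ψ is injective.
We now compute 35⁻¹ mod 104 explicitly. Euclid's algorithm: 104 = 2·35 + 34, 35 = 1·34 + 1; back-substituting gives 1 = 3·35 − 1·104, so 35⁻¹ ≡ 3 (mod 104).
Since ψ is injective, we compute ψ⁻¹(62): solve 35x + 99 ≡ 62 (mod 104), i.e. 35x ≡ 67 (mod 104).
Multiplying by 35⁻¹ = 3 gives x ≡ 3·67 = 201 = 1·104 + 97 ≡ 97 (mod 104).
Check: ψ(97) = 35·97 + 99 = 3494 = 33·104 + 62 ≡ 62 (mod 104).

97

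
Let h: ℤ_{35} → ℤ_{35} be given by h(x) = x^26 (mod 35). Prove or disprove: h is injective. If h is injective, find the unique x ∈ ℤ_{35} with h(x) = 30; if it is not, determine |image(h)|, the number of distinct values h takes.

12

h(1) = 1^26 = 1.
h(6): Repeated squaring mod 35: 6^1 ≡ 6, 6^2 ≡ 6² = 36 ≡ 1, 6^4 ≡ 1² = 1, 6^8 ≡ 1² = 1, 6^16 ≡ 1² = 1. Since 26 = 16 + 8 + 2, 6^26 ≡ 1·1·1: 1·1 = 1, then 1·1 = 1. So 6^26 ≡ 1 (mod 35).
So h(1) = h(6) = 1 while 1 ≠ 6, thus h is not injective.
Since h is not injective, we determine |image(h)|. Computing x^26 mod 35 for each x (by repeated squaring, reducing mod 35 at every step), the values h(0), h(1), …, h(34) are: 0, 1, 4, 9, 16, 25, 1, 14, 29, 11, 30, 16, 4, 29, 21, 15, 11, 9, 9, 11, 15, 21, 29, 4, 16, 30, 11, 29, 14, 1, 25, 16, 9, 4, 1.
The distinct values are {0, 1, 4, 9, 11, 14, 15, 16, 21, 25, 29, 30}; there are 12 of them.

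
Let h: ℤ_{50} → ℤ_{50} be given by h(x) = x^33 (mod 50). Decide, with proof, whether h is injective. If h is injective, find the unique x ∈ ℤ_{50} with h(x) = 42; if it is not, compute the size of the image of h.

42

h(0) = 0^33 = 0.
h(10): Repeated squaring mod 50: 10^1 ≡ 10, 10^2 ≡ 10² = 100 ≡ 0, 10^4 ≡ 0² = 0, 10^8 ≡ 0² = 0, 10^16 ≡ 0² = 0, 10^32 ≡ 0² = 0. Since 33 = 32 + 1, 10^33 ≡ 0·10: 0·10 = 0. So 10^33 ≡ 0 (mod 50).
So h(0) = h(10) = 0 while 0 ≠ 10, hence h is not injective.
Since h is not injective, we determine |image(h)|. Computing x^33 mod 50 for each x (by repeated squaring, reducing mod 50 at every step), the values h(0), h(1), …, h(49) are: 0, 1, 42, 23, 14, 25, 16, 7, 38, 29, 0, 31, 22, 3, 44, 25, 46, 37, 18, 9, 0, 11, 2, 33, 24, 25, 26, 17, 48, 39, 0, 41, 32, 13, 4, 25, 6, 47, 28, 19, 0, 21, 12, 43, 34, 25, 36, 27, 8, 49.
The distinct values are {0, 1, 2, 3, 4, 6, 7, 8, 9, 11, 12, 13, 14, 16, 17, 18, 19, 21, 22, 23, 24, 25, 26, 27, 28, 29, 31, 32, 33, 34, 36, 37, 38, 39, 41, 42, 43, 44, 46, 47, 48, 49}; there are 42 of them.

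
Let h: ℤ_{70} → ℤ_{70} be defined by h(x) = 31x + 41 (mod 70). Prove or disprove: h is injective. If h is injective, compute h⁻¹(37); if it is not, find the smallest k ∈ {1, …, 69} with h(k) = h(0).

36

If h(a) = h(b), then 31a ≡ 31b (mod 70). Because gcd(31, 70) = 1, we may cancel 31 to get a ≡ b (mod 70).
Therefore h is injective.
We now compute 31⁻¹ mod 70 explicitly. Euclid's algorithm: 70 = 2·31 + 8, 31 = 3·8 + 7, 8 = 1·7 + 1; back-substituting gives 1 = 61·31 − 27·70, so 31⁻¹ ≡ 61 (mod 70).
Since h is injective, we find h⁻¹(37): we need 31x ≡ 37 − 41 ≡ 66 (mod 70). Using 31⁻¹ = 61: x ≡ 61·66 = 4026 = 57·70 + 36, so x = 36.
Check: h(36) = 31·36 + 41 = 1157 = 16·70 + 37 ≡ 37 (mod 70).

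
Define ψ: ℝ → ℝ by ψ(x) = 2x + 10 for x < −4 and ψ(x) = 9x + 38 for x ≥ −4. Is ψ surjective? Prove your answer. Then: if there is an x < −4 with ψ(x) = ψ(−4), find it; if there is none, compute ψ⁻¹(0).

-5

Both pieces are strictly increasing (slopes 2 and 9), so each is injective on its own interval.
The left piece maps (−∞, −4) onto (−∞, 2); the right piece maps [−4, ∞) onto [2, ∞).
These images together cover ℝ, so ψ is surjective.
Because the two images are disjoint, no x < −4 has ψ(x) = ψ(−4), so we compute ψ⁻¹(0): 0 lies in (−∞, 2), so solve 2x + 10 = 0: x = (0 − 10)/2 = −5.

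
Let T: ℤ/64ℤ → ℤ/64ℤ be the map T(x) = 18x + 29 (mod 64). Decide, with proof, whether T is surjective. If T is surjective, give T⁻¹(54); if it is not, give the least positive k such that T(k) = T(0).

Recall: T is surjective if every y in the codomain equals T(x) for some x in the domain.
Since gcd(18, 64) = 2, we have 18x ≡ 0 (mod 2) for all x, so T(x) ≡ 1 (mod 2).
But 0 ≢ 1 (mod 2), so 0 ∈ ℤ/64ℤ has no preimage. Therefore T is not surjective.
Since T is not surjective, we find the least positive k with T(k) = T(0): this means 18k ≡ 0 (mod 64), i.e. 64 ∣ 18k. Since gcd(18, 64) = 2, dividing through by 2 this holds exactly when 32 ∣ 9k, and as gcd(9, 32) = 1, exactly when 32 ∣ k.
The smallest positive such k is 32.

32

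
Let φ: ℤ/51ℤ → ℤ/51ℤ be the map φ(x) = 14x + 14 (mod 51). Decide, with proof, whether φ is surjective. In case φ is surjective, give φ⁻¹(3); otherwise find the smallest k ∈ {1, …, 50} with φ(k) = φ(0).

Since gcd(14, 51) = 1, 14 is invertible modulo 51. Euclid's algorithm: 51 = 3·14 + 9, 14 = 1·9 + 5, 9 = 1·5 + 4, 5 = 1·4 + 1; back-substituting gives 1 = 11·14 − 3·51, so 14⁻¹ ≡ 11 (mod 51).
Then y ↦ 11(y − 14) is a two-sided inverse to φ, so every y ∈ ℤ/51ℤ has a preimage.
Hence φ is surjective.
Since φ is surjective, we compute φ⁻¹(3): solve 14x + 14 ≡ 3 (mod 51), i.e. 14x ≡ 40 (mod 51).
Multiplying by 14⁻¹ = 11 gives x ≡ 11·40 = 440 = 8·51 + 32 ≡ 32 (mod 51).
Check: φ(32) = 14·32 + 14 = 462 = 9·51 + 3 ≡ 3 (mod 51).

32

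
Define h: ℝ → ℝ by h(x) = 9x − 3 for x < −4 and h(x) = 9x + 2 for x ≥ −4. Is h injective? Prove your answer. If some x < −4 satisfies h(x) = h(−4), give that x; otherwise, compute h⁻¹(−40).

Both pieces are strictly increasing (slopes 9 and 9), so each is injective on its own interval.
The left piece maps (−∞, −4) onto (−∞, −39); the right piece maps [−4, ∞) onto [−34, ∞).
These images are disjoint, so no value is attained by both pieces. Therefore h is injective.
Because the two images are disjoint, no x < −4 has h(x) = h(−4), so we compute h⁻¹(−40): −40 lies in (−∞, −39), so solve 9x − 3 = −40: x = (−40 + 3)/9 = −37/9.

-37/9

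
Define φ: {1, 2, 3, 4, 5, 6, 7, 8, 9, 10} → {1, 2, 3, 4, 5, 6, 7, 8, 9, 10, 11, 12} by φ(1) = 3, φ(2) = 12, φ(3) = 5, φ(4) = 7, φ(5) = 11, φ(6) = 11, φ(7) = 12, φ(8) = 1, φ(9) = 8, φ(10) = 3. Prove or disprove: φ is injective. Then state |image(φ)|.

7

φ(5) = 11 = φ(6) with 5 ≠ 6, so φ is not injective.
The image of φ is {1, 3, 5, 7, 8, 11, 12}, which has 7 elements.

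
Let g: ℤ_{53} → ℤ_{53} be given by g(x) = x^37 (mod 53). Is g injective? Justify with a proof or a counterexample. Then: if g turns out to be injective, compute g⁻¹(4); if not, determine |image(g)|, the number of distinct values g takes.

38

Since 53 is prime, the nonzero elements of ℤ_{53} form a cyclic group of order 52.
As gcd(37, 52) = 1, raising to the 37th power is a bijection on this group: if s^37 ≡ t^37 then (st^{−1})^37 = 1, and the only element of order dividing gcd(37, 52) = 1 is 1, so s = t.
With g(0) = 0 this makes g injective on all of ℤ_{53}, hence bijective (finite equal-size domain and codomain). In particular g is injective.
Since g is injective, we find the preimage of 4. The inverse of x ↦ x^37 on (ℤ_{53})^× is x ↦ x^45, because 37·45 = 1665 = 32·52 + 1 ≡ 1 (mod 52) and x^{52} = 1 for x ≠ 0 (Fermat). So g⁻¹(4) = 4^45 mod 53.
Repeated squaring mod 53: 4^1 ≡ 4, 4^2 ≡ 4² = 16, 4^4 ≡ 16² = 256 ≡ 44, 4^8 ≡ 44² = 1936 ≡ 28, 4^16 ≡ 28² = 784 ≡ 42, 4^32 ≡ 42² = 1764 ≡ 15. Since 45 = 32 + 8 + 4 + 1, 4^45 ≡ 15·28·44·4: 15·28 = 420 ≡ 49, then 49·44 = 2156 ≡ 36, then 36·4 = 144 ≡ 38. So 4^45 ≡ 38 (mod 53).
Hence g⁻¹(4) = 38.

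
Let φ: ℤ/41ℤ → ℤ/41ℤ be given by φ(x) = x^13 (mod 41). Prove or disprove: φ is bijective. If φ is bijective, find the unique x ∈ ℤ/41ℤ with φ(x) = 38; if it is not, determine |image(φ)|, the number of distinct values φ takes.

3

Since 41 is prime, the nonzero elements of ℤ/41ℤ form a cyclic group of order 40.
As gcd(13, 40) = 1, raising to the 13th power is a bijection on this group: if a^13 ≡ b^13 then (ab^{−1})^13 = 1, and the only element of order dividing gcd(13, 40) = 1 is 1, so a = b.
With φ(0) = 0 this makes φ injective on all of ℤ/41ℤ, hence bijective (finite equal-size domain and codomain). In particular φ is bijective.
Since φ is bijective, we find the preimage of 38. The inverse of x ↦ x^13 on (ℤ/41ℤ)^× is x ↦ x^37, because 13·37 = 481 = 12·40 + 1 ≡ 1 (mod 40) and x^{40} = 1 for x ≠ 0 (Fermat). So φ⁻¹(38) = 38^37 mod 41.
Repeated squaring mod 41: 38^1 ≡ 38, 38^2 ≡ 38² = 1444 ≡ 9, 38^4 ≡ 9² = 81 ≡ 40, 38^8 ≡ 40² = 1600 ≡ 1, 38^16 ≡ 1² = 1, 38^32 ≡ 1² = 1. Since 37 = 32 + 4 + 1, 38^37 ≡ 1·40·38: 1·40 = 40, then 40·38 = 1520 ≡ 3. So 38^37 ≡ 3 (mod 41).
Hence φ⁻¹(38) = 3.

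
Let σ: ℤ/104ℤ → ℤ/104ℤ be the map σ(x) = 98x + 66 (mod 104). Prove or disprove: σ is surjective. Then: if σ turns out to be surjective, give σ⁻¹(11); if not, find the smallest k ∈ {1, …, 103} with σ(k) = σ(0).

52

Since gcd(98, 104) = 2, we have 98x ≡ 0 (mod 2) for all x, so σ(x) ≡ 0 (mod 2).
But 1 ≢ 0 (mod 2), so 1 ∈ ℤ/104ℤ has no preimage. Therefore σ is not surjective.
Since σ is not surjective, we find the least positive k with σ(k) = σ(0): this means 98k ≡ 0 (mod 104), i.e. 104 ∣ 98k. Since gcd(98, 104) = 2, dividing through by 2 this holds exactly when 52 ∣ 49k, and as gcd(49, 52) = 1, exactly when 52 ∣ k.
The smallest positive such k is 52.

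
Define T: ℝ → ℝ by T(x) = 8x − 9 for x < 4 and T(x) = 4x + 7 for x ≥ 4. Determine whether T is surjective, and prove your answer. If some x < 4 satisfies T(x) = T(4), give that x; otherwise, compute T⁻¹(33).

Both pieces are strictly increasing (slopes 8 and 4), so each is injective on its own interval.
The left piece maps (−∞, 4) onto (−∞, 23); the right piece maps [4, ∞) onto [23, ∞).
These images together cover ℝ, so T is surjective.
Because the two images are disjoint, no x < 4 has T(x) = T(4), so we compute T⁻¹(33): 33 lies in [23, ∞), so solve 4x + 7 = 33: x = (33 − 7)/4 = 13/2.

13/2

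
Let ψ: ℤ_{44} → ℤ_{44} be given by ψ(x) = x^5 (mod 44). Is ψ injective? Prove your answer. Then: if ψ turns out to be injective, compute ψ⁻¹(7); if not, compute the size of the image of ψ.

ψ(1) = 1^5 = 1.
ψ(5): Repeated squaring mod 44: 5^1 ≡ 5, 5^2 ≡ 5² = 25, 5^4 ≡ 25² = 625 ≡ 9. Since 5 = 4 + 1, 5^5 ≡ 9·5: 9·5 = 45 ≡ 1. So 5^5 ≡ 1 (mod 44).
So ψ(1) = ψ(5) = 1 while 1 ≠ 5, so ψ is not injective.
Since ψ is not injective, we determine |image(ψ)|. Computing x^5 mod 44 for each x (by repeated squaring, reducing mod 44 at every step), the values ψ(0), ψ(1), …, ψ(43) are: 0, 1, 32, 23, 12, 1, 32, 43, 32, 1, 32, 11, 12, 21, 12, 23, 12, 21, 32, 43, 12, 21, 0, 23, 32, 1, 12, 23, 32, 21, 32, 23, 32, 33, 12, 43, 12, 1, 12, 43, 32, 21, 12, 43.
The distinct values are {0, 1, 11, 12, 21, 23, 32, 33, 43}; there are 9 of them.

9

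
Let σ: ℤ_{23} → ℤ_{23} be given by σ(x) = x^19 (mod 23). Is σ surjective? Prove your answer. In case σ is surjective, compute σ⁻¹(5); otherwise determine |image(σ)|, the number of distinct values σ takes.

17

Since 23 is prime, the nonzero elements of ℤ_{23} form a cyclic group of order 22.
As gcd(19, 22) = 1, raising to the 19th power is a bijection on this group: if u^19 ≡ v^19 then (uv^{−1})^19 = 1, and the only element of order dividing gcd(19, 22) = 1 is 1, so u = v.
With σ(0) = 0 this makes σ injective on all of ℤ_{23}, hence bijective (finite equal-size domain and codomain). In particular σ is surjective.
Since σ is surjective, we find the preimage of 5. The inverse of x ↦ x^19 on (ℤ_{23})^× is x ↦ x^7, because 19·7 = 133 = 6·22 + 1 ≡ 1 (mod 22) and x^{22} = 1 for x ≠ 0 (Fermat). So σ⁻¹(5) = 5^7 mod 23.
Repeated squaring mod 23: 5^1 ≡ 5, 5^2 ≡ 5² = 25 ≡ 2, 5^4 ≡ 2² = 4. Since 7 = 4 + 2 + 1, 5^7 ≡ 4·2·5: 4·2 = 8, then 8·5 = 40 ≡ 17. So 5^7 ≡ 17 (mod 23).
Hence σ⁻¹(5) = 17.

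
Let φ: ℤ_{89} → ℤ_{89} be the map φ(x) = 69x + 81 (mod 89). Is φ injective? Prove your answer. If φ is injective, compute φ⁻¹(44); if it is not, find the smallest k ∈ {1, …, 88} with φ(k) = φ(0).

Recall that φ is injective when φ(s) = φ(t) forces s = t.
Suppose φ(s) = φ(t) in ℤ_{89}. Then 69s + 81 ≡ 69t + 81 (mod 89), so 69(s − t) ≡ 0 (mod 89).
Since gcd(69, 89) = 1, 69 is invertible modulo 89, thus s − t ≡ 0 (mod 89), i.e. s = t.
So φ is injective.
We now compute 69⁻¹ mod 89 explicitly. Euclid's algorithm: 89 = 1·69 + 20, 69 = 3·20 + 9, 20 = 2·9 + 2, 9 = 4·2 + 1; back-substituting gives 1 = 40·69 − 31·89, so 69⁻¹ ≡ 40 (mod 89).
Since φ is injective, we find φ⁻¹(44): we need 69x ≡ 44 − 81 ≡ 52 (mod 89). Using 69⁻¹ = 40: x ≡ 40·52 = 2080 = 23·89 + 33, so x = 33.
Check: φ(33) = 69·33 + 81 = 2358 = 26·89 + 44 ≡ 44 (mod 89).

33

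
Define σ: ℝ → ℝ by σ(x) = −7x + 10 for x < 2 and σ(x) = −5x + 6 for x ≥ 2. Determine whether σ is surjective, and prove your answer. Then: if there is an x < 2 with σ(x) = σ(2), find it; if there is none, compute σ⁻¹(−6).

Both pieces are strictly decreasing (slopes −7 and −5), so each is injective on its own interval.
The left piece maps (−∞, 2) onto (−4, ∞); the right piece maps [2, ∞) onto (−∞, −4].
These images together cover ℝ, so σ is surjective.
Because the two images are disjoint, no x < 2 has σ(x) = σ(2), so we compute σ⁻¹(−6): −6 lies in (−∞, −4], so solve −5x + 6 = −6: x = (−6 − 6)/(−5) = 12/5.

12/5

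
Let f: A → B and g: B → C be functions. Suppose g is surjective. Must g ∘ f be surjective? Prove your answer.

No. Take A = {1}, B = C = {1, 2, 3, 4, 5}, f(1) = 1, and g = identity (surjective).
Then (g ∘ f)(1) = 1, and 5 ∈ C has no preimage under g ∘ f, so g ∘ f is not surjective.

not surjective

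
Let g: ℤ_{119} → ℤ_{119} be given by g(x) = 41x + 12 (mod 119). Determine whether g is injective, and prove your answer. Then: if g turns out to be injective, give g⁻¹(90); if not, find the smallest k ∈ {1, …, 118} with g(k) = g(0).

118

Suppose g(a) = g(b) in ℤ_{119}. Then 41a + 12 ≡ 41b + 12 (mod 119), so 41(a − b) ≡ 0 (mod 119).
Since gcd(41, 119) = 1, 41 is invertible modulo 119, therefore a − b ≡ 0 (mod 119), i.e. a = b.
Hence g is injective.
We now compute 41⁻¹ mod 119 explicitly. Euclid's algorithm: 119 = 2·41 + 37, 41 = 1·37 + 4, 37 = 9·4 + 1; back-substituting gives 1 = 90·41 − 31·119, so 41⁻¹ ≡ 90 (mod 119).
Since g is injective, we compute g⁻¹(90): solve 41x + 12 ≡ 90 (mod 119), i.e. 41x ≡ 78 (mod 119).
Multiplying by 41⁻¹ = 90 gives x ≡ 90·78 = 7020 = 58·119 + 118 ≡ 118 (mod 119).
Check: g(118) = 41·118 + 12 = 4850 = 40·119 + 90 ≡ 90 (mod 119).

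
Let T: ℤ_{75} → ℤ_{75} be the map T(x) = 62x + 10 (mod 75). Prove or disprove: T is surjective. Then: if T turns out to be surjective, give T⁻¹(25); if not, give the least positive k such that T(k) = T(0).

45

Since gcd(62, 75) = 1, 62 is invertible modulo 75. Euclid's algorithm: 75 = 1·62 + 13, 62 = 4·13 + 10, 13 = 1·10 + 3, 10 = 3·3 + 1; back-substituting gives 1 = 23·62 − 19·75, so 62⁻¹ ≡ 23 (mod 75).
For any y ∈ ℤ_{75}, x = 23(y − 10) mod 75 satisfies T(x) = 62·23(y − 10) + 10 ≡ y (since 62·23 ≡ 1 mod 75). So every y has a preimage.
Therefore T is surjective.
Since T is surjective, we find T⁻¹(25): we need 62x ≡ 25 − 10 ≡ 15 (mod 75). Using 62⁻¹ = 23: x ≡ 23·15 = 345 = 4·75 + 45, so x = 45.
Check: T(45) = 62·45 + 10 = 2800 = 37·75 + 25 ≡ 25 (mod 75).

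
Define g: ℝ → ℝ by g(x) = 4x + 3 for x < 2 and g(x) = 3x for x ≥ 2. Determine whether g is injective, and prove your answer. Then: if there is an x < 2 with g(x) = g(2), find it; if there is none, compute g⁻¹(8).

3/4

Both pieces are strictly increasing (slopes 4 and 3), so each is injective on its own interval.
The left piece maps (−∞, 2) onto (−∞, 11); the right piece maps [2, ∞) onto [6, ∞).
These images overlap. In particular g(2) = 6 (right piece), and solving 4x + 3 = 6 on the left piece gives x = 3/4 < 2.
So g(3/4) = g(2) with 3/4 ≠ 2, and g is not injective. This x = 3/4 is the requested value below 2.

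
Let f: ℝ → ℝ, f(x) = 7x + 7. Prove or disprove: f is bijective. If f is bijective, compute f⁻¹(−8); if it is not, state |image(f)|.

By definition, f is injective when f(s) = f(t) forces s = t.
Suppose f(s) = f(t). Then 7s + 7 = 7t + 7, thus 7s = 7t, so s = t.
For any y ∈ ℝ, x = (y − 7)/7 satisfies f(x) = y.
Therefore f is bijective.
Since f is bijective, we compute f⁻¹(−8) = (−8 − 7)/7 = −15/7.

-15/7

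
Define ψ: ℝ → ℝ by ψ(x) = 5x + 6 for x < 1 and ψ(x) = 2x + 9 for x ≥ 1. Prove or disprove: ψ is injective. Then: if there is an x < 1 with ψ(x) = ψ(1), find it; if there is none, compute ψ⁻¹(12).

3/2

Both pieces are strictly increasing (slopes 5 and 2), so each is injective on its own interval.
The left piece maps (−∞, 1) onto (−∞, 11); the right piece maps [1, ∞) onto [11, ∞).
These images are disjoint, so no value is attained by both pieces. Therefore ψ is injective.
Because the two images are disjoint, no x < 1 has ψ(x) = ψ(1), so we compute ψ⁻¹(12): 12 lies in [11, ∞), so solve 2x + 9 = 12: x = (12 − 9)/2 = 3/2.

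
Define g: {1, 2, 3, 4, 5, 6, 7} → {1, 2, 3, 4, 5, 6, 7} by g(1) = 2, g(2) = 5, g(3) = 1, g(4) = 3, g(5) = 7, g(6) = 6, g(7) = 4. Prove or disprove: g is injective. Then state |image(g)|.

The values g(1), …, g(7) are 2, 5, 1, 3, 7, 6, 4 — all distinct.
So g(u) = g(v) only when u = v, and g is injective.
The image of g is {1, 2, 3, 4, 5, 6, 7}, which has 7 elements.

7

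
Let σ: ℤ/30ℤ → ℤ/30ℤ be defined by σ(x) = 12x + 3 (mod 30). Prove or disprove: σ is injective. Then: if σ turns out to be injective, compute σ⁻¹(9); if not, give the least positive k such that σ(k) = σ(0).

5

Recall: σ is injective when σ(s) = σ(t) forces s = t.
We have gcd(12, 30) = 6 > 1. Taking s = 0 and t = 5: σ(0) = 3 and σ(5) = 12·5 + 3 = 63 ≡ 3 (mod 30).
So σ(0) = σ(5) while 0 ≠ 5, thus σ is not injective.
Since σ is not injective, we find the least positive k with σ(k) = σ(0): this means 12k ≡ 0 (mod 30), i.e. 30 ∣ 12k. Since gcd(12, 30) = 6, dividing through by 6 this holds exactly when 5 ∣ 2k, and as gcd(2, 5) = 1, exactly when 5 ∣ k.
The smallest positive such k is 5.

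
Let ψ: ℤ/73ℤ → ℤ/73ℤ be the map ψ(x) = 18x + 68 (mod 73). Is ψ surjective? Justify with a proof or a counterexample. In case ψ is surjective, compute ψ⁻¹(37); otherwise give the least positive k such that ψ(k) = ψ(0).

Recall that surjectivity means every element of the codomain has a preimage under ψ.
Since gcd(18, 73) = 1, 18 is invertible modulo 73. Euclid's algorithm: 73 = 4·18 + 1; back-substituting gives 1 = 69·18 − 17·73, so 18⁻¹ ≡ 69 (mod 73).
For any y ∈ ℤ/73ℤ, x = 69(y − 68) mod 73 satisfies ψ(x) = 18·69(y − 68) + 68 ≡ y (since 18·69 ≡ 1 mod 73). So every y has a preimage.
So ψ is surjective.
Since ψ is surjective, we find ψ⁻¹(37): we need 18x ≡ 37 − 68 ≡ 42 (mod 73). Using 18⁻¹ = 69: x ≡ 69·42 = 2898 = 39·73 + 51, so x = 51.
Check: ψ(51) = 18·51 + 68 = 986 = 13·73 + 37 ≡ 37 (mod 73).

51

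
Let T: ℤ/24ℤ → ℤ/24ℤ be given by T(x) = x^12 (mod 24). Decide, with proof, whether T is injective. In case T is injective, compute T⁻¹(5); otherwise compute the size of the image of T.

T(2): Repeated squaring mod 24: 2^1 ≡ 2, 2^2 ≡ 2² = 4, 2^4 ≡ 4² = 16, 2^8 ≡ 16² = 256 ≡ 16. Since 12 = 8 + 4, 2^12 ≡ 16·16: 16·16 = 256 ≡ 16. So 2^12 ≡ 16 (mod 24).
T(4): Repeated squaring mod 24: 4^1 ≡ 4, 4^2 ≡ 4² = 16, 4^4 ≡ 16² = 256 ≡ 16, 4^8 ≡ 16² = 256 ≡ 16. Since 12 = 8 + 4, 4^12 ≡ 16·16: 16·16 = 256 ≡ 16. So 4^12 ≡ 16 (mod 24).
So T(2) = T(4) = 16 while 2 ≠ 4, therefore T is not injective.
Since T is not injective, we determine |image(T)|. Computing x^12 mod 24 for each x (by repeated squaring, reducing mod 24 at every step), the values T(0), T(1), …, T(23) are: 0, 1, 16, 9, 16, 1, 0, 1, 16, 9, 16, 1, 0, 1, 16, 9, 16, 1, 0, 1, 16, 9, 16, 1.
The distinct values are {0, 1, 9, 16}; there are 4 of them.

4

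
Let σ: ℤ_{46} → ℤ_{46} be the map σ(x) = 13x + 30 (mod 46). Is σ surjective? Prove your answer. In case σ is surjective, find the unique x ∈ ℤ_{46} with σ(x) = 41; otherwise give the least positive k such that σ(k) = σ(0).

15

Since gcd(13, 46) = 1, 13 is invertible modulo 46. Euclid's algorithm: 46 = 3·13 + 7, 13 = 1·7 + 6, 7 = 1·6 + 1; back-substituting gives 1 = 39·13 − 11·46, so 13⁻¹ ≡ 39 (mod 46).
For any y ∈ ℤ_{46}, x = 39(y − 30) mod 46 satisfies σ(x) = 13·39(y − 30) + 30 ≡ y (since 13·39 ≡ 1 mod 46). So every y has a preimage.
Therefore σ is surjective.
Since σ is surjective, we find σ⁻¹(41): we need 13x ≡ 41 − 30 ≡ 11 (mod 46). Using 13⁻¹ = 39: x ≡ 39·11 = 429 = 9·46 + 15, so x = 15.
Check: σ(15) = 13·15 + 30 = 225 = 4·46 + 41 ≡ 41 (mod 46).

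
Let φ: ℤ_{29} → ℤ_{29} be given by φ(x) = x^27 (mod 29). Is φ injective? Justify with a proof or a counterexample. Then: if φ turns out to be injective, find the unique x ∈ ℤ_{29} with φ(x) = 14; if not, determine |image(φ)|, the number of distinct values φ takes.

Since 29 is prime, the nonzero elements of ℤ_{29} form a cyclic group of order 28.
As gcd(27, 28) = 1, raising to the 27th power is a bijection on this group: if x_1^27 ≡ x_2^27 then (x_1x_2^{−1})^27 = 1, and the only element of order dividing gcd(27, 28) = 1 is 1, so x_1 = x_2.
With φ(0) = 0 this makes φ injective on all of ℤ_{29}, hence bijective (finite equal-size domain and codomain). In particular φ is injective.
Since φ is injective, we find the preimage of 14. The inverse of x ↦ x^27 on (ℤ_{29})^× is x ↦ x^27, because 27·27 = 729 = 26·28 + 1 ≡ 1 (mod 28) and x^{28} = 1 for x ≠ 0 (Fermat). So φ⁻¹(14) = 14^27 mod 29.
Repeated squaring mod 29: 14^1 ≡ 14, 14^2 ≡ 14² = 196 ≡ 22, 14^4 ≡ 22² = 484 ≡ 20, 14^8 ≡ 20² = 400 ≡ 23, 14^16 ≡ 23² = 529 ≡ 7. Since 27 = 16 + 8 + 2 + 1, 14^27 ≡ 7·23·22·14: 7·23 = 161 ≡ 16, then 16·22 = 352 ≡ 4, then 4·14 = 56 ≡ 27. So 14^27 ≡ 27 (mod 29).
Hence φ⁻¹(14) = 27.

27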